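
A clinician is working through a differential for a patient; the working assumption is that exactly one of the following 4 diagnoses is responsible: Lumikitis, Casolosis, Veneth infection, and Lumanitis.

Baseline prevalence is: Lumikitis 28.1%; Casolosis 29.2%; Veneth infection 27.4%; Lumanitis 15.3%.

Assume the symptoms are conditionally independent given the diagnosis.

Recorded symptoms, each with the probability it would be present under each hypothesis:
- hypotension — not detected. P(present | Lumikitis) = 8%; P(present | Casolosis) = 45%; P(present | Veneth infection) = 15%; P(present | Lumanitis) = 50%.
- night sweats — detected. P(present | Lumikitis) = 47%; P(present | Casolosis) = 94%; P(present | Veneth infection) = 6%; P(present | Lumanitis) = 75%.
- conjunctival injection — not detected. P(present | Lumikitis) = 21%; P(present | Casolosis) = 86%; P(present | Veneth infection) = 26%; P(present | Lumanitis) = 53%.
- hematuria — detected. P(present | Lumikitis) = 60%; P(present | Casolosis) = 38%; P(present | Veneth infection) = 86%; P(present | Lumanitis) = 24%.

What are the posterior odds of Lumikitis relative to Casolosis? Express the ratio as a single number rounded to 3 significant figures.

Posterior odds equal prior odds times the likelihood ratio; only the two competing hypotheses matter (using 1 − P(present | H) for each absent symptom).
  Lumikitis: 0.281 × (1 − 0.08) × 0.47 × (1 − 0.21) × 0.60 = 0.057593
  Casolosis: 0.292 × (1 − 0.45) × 0.94 × (1 − 0.86) × 0.38 = 0.0080313
Posterior odds = 0.057593 / 0.0080313 ≈ 7.17.

7.17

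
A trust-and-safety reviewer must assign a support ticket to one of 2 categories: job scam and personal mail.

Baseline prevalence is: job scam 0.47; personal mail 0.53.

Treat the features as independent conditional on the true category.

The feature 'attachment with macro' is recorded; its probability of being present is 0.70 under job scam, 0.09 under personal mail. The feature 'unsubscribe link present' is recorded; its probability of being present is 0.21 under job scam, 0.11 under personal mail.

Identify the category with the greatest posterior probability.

job scam

Multiply each prior by the joint likelihood of the feature pattern:
  job scam: 0.47 × 0.70 × 0.21 = 0.06909
  personal mail: 0.53 × 0.09 × 0.11 = 0.005247
The unnormalized weights sum to 0.074337.
P(job scam | evidence) ≈ 0.06909 / 0.074337 ≈ 0.929
P(personal mail | evidence) ≈ 0.005247 / 0.074337 ≈ 0.071
The largest is 0.929, so job scam is most probable.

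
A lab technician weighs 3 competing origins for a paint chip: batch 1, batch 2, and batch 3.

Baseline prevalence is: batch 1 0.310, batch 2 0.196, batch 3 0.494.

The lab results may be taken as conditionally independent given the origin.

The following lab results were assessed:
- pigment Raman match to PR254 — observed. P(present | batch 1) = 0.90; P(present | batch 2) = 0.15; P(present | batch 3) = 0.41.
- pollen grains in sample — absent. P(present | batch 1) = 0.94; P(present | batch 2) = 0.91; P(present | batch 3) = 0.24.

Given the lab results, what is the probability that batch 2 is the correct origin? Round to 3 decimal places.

For each hypothesis, the unnormalized posterior weight is prior × product of the lab result likelihoods (using 1 − P(present | H) for each absent lab result):
  batch 1: 0.310 × 0.90 × (1 − 0.94) = 0.01674
  batch 2: 0.196 × 0.15 × (1 − 0.91) = 0.002646
  batch 3: 0.494 × 0.41 × (1 − 0.24) = 0.15393
Marginal likelihood of the evidence = 0.17332.
P(batch 2 | evidence) = 0.002646 / 0.17332 ≈ 0.015.

0.015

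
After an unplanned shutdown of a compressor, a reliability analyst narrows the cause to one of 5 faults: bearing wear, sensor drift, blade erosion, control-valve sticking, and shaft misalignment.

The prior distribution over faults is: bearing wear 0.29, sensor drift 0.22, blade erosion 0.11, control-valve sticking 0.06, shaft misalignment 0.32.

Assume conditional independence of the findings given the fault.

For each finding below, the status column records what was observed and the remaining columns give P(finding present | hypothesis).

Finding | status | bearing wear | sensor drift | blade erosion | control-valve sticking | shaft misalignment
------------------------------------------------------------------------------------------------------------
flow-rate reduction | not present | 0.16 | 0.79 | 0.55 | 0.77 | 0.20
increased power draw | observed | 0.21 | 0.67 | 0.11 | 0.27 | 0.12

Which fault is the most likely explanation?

bearing wear

Multiply each prior by the joint likelihood of the evidence pattern (using 1 − P(present | H) for each absent finding):
  bearing wear: 0.29 × (1 − 0.16) × 0.21 = 0.051156
  sensor drift: 0.22 × (1 − 0.79) × 0.67 = 0.030954
  blade erosion: 0.11 × (1 − 0.55) × 0.11 = 0.005445
  control-valve sticking: 0.06 × (1 − 0.77) × 0.27 = 0.003726
  shaft misalignment: 0.32 × (1 − 0.20) × 0.12 = 0.03072
The unnormalized weights sum to 0.122.
P(bearing wear | evidence) ≈ 0.051156 / 0.122 ≈ 0.419
P(sensor drift | evidence) ≈ 0.030954 / 0.122 ≈ 0.254
P(blade erosion | evidence) ≈ 0.005445 / 0.122 ≈ 0.045
P(control-valve sticking | evidence) ≈ 0.003726 / 0.122 ≈ 0.031
P(shaft misalignment | evidence) ≈ 0.03072 / 0.122 ≈ 0.252
The largest is 0.419, so bearing wear is most probable.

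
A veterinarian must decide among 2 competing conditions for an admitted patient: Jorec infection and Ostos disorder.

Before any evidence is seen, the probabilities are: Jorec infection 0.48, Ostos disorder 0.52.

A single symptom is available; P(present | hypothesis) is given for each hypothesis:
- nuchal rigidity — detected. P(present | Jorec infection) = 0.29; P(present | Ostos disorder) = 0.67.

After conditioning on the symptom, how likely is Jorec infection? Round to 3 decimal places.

0.285

Multiply each prior by the likelihood of the symptom:
  Jorec infection: 0.48 × 0.29 = 0.1392
  Ostos disorder: 0.52 × 0.67 = 0.3484
The unnormalized weights sum to 0.4876.
P(Jorec infection | evidence) = 0.1392 / 0.4876 ≈ 0.285.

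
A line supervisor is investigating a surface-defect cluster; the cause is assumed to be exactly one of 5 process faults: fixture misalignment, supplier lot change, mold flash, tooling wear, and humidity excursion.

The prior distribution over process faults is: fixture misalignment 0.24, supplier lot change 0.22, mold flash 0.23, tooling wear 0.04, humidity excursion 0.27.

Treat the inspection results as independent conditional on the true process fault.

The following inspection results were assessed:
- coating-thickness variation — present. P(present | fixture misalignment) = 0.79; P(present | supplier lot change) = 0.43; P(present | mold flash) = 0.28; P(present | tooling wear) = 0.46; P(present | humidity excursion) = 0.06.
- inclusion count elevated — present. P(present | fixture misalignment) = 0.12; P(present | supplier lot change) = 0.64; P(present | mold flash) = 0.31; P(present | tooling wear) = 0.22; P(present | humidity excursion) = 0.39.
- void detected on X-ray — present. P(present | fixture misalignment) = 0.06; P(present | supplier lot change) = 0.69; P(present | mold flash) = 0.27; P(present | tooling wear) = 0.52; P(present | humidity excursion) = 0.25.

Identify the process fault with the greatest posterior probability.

supplier lot change

For each hypothesis, the unnormalized posterior weight is prior × product of the inspection result likelihoods:
  fixture misalignment: 0.24 × 0.79 × 0.12 × 0.06 = 0.0013651
  supplier lot change: 0.22 × 0.43 × 0.64 × 0.69 = 0.041775
  mold flash: 0.23 × 0.28 × 0.31 × 0.27 = 0.0053903
  tooling wear: 0.04 × 0.46 × 0.22 × 0.52 = 0.002105
  humidity excursion: 0.27 × 0.06 × 0.39 × 0.25 = 0.0015795
Marginal likelihood of the evidence = 0.052215.
P(fixture misalignment | evidence) ≈ 0.0013651 / 0.052215 ≈ 0.026
P(supplier lot change | evidence) ≈ 0.041775 / 0.052215 ≈ 0.800
P(mold flash | evidence) ≈ 0.0053903 / 0.052215 ≈ 0.103
P(tooling wear | evidence) ≈ 0.002105 / 0.052215 ≈ 0.040
P(humidity excursion | evidence) ≈ 0.0015795 / 0.052215 ≈ 0.030
The largest is 0.800, so supplier lot change is most probable.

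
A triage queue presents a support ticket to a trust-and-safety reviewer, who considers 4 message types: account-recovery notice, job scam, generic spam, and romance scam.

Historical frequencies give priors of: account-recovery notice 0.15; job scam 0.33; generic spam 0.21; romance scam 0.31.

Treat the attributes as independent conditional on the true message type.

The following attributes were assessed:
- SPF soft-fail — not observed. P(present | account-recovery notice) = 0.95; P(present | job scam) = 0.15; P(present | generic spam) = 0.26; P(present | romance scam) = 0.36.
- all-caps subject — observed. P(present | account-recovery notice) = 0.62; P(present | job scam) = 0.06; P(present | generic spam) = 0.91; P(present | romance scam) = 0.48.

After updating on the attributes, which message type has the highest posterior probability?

generic spam

By Bayes' rule with conditional independence, the unnormalized weight for each hypothesis is prior × ∏ likelihoods (using 1 − P(present | H) for each absent attribute):
  account-recovery notice: 0.15 × (1 − 0.95) × 0.62 = 0.00465
  job scam: 0.33 × (1 − 0.15) × 0.06 = 0.01683
  generic spam: 0.21 × (1 − 0.26) × 0.91 = 0.14141
  romance scam: 0.31 × (1 − 0.36) × 0.48 = 0.095232
Normalizing constant Z = 0.00465 + 0.01683 + 0.14141 + 0.095232 = 0.25813.
P(account-recovery notice | evidence) ≈ 0.00465 / 0.25813 ≈ 0.018
P(job scam | evidence) ≈ 0.01683 / 0.25813 ≈ 0.065
P(generic spam | evidence) ≈ 0.14141 / 0.25813 ≈ 0.548
P(romance scam | evidence) ≈ 0.095232 / 0.25813 ≈ 0.369
The largest is 0.548, so generic spam is most probable.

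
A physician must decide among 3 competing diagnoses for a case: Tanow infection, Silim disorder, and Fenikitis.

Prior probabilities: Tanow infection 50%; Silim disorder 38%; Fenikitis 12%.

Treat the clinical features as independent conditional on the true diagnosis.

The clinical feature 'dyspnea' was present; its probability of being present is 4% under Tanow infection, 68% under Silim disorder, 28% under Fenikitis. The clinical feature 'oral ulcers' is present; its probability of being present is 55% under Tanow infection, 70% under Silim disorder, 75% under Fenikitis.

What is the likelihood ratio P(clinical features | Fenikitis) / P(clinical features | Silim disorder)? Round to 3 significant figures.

Joint likelihood of the clinical feature pattern under each hypothesis:
  Fenikitis: 0.28 × 0.75 = 0.21
  Silim disorder: 0.68 × 0.70 = 0.476
Bayes factor = 0.21 / 0.476 ≈ 0.441

0.441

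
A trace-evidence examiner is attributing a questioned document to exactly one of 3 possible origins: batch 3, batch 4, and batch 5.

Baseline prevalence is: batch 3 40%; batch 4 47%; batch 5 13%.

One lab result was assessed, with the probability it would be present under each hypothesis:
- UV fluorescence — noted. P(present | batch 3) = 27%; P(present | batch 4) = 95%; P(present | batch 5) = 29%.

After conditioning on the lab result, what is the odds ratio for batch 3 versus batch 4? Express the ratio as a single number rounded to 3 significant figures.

The normalizing constant cancels in an odds ratio, so compute prior × likelihood for the two hypotheses only:
  batch 3: 0.40 × 0.27 = 0.108
  batch 4: 0.47 × 0.95 = 0.4465
Odds(batch 3 : batch 4) = 0.108 / 0.4465 ≈ 0.242.

0.242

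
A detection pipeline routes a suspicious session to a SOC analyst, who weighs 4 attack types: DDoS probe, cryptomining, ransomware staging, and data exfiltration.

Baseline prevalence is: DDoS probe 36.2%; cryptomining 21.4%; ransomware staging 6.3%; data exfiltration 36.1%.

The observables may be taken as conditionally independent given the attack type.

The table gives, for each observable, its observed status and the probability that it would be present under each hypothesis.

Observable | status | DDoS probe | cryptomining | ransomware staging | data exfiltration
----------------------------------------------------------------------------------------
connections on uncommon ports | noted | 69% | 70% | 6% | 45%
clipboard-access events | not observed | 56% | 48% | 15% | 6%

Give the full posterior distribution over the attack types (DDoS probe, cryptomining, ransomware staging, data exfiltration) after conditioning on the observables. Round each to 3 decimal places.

By Bayes' rule with conditional independence, the unnormalized weight for each hypothesis is prior × ∏ likelihoods (using 1 − P(present | H) for each absent observable):
  DDoS probe: 0.362 × 0.69 × (1 − 0.56) = 0.1099
  cryptomining: 0.214 × 0.70 × (1 − 0.48) = 0.077896
  ransomware staging: 0.063 × 0.06 × (1 − 0.15) = 0.003213
  data exfiltration: 0.361 × 0.45 × (1 − 0.06) = 0.1527
Marginal likelihood of the evidence = 0.34372.
P(DDoS probe | evidence) = 0.1099 / 0.34372 ≈ 0.320
P(cryptomining | evidence) = 0.077896 / 0.34372 ≈ 0.227
P(ransomware staging | evidence) = 0.003213 / 0.34372 ≈ 0.009
P(data exfiltration | evidence) = 0.1527 / 0.34372 ≈ 0.444

0.320, 0.227, 0.009, 0.444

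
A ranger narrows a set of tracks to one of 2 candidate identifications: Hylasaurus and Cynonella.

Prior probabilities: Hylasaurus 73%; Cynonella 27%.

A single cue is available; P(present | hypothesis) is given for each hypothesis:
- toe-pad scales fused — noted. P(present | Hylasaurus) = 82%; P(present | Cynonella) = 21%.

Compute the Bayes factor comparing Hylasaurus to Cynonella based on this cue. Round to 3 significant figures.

Likelihood of this cue under each hypothesis:
  Hylasaurus: 0.82
  Cynonella: 0.21
Bayes factor = 0.82 / 0.21 ≈ 3.90

3.90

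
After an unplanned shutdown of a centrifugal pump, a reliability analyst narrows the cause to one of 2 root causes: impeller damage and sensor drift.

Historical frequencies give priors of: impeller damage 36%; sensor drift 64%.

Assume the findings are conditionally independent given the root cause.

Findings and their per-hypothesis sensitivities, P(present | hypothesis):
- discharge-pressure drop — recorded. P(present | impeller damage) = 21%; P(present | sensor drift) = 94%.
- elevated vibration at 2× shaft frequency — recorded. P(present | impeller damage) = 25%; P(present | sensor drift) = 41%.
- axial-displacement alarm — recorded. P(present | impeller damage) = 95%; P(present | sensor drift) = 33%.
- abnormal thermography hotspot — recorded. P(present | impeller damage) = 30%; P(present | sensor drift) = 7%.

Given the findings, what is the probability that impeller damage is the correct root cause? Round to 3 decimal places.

0.486

By Bayes' rule with conditional independence, the unnormalized weight for each hypothesis is prior × ∏ likelihoods:
  impeller damage: 0.36 × 0.21 × 0.25 × 0.95 × 0.30 = 0.0053865
  sensor drift: 0.64 × 0.94 × 0.41 × 0.33 × 0.07 = 0.0056978
Marginal likelihood of the evidence = 0.011084.
P(impeller damage | evidence) = 0.0053865 / 0.011084 ≈ 0.486.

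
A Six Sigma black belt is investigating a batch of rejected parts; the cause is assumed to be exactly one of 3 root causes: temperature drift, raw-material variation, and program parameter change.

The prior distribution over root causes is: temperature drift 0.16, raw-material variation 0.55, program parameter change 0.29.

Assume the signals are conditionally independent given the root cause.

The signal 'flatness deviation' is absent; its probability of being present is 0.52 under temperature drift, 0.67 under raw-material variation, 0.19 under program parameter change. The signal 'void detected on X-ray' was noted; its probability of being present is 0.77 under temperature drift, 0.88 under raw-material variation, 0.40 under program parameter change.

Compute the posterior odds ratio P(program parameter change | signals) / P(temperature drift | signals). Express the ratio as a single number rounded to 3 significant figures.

The normalizing constant cancels in an odds ratio, so compute prior × likelihood for the two hypotheses only (using 1 − P(present | H) for each absent signal):
  program parameter change: 0.29 × (1 − 0.19) × 0.40 = 0.09396
  temperature drift: 0.16 × (1 − 0.52) × 0.77 = 0.059136
Odds(program parameter change : temperature drift) = 0.09396 / 0.059136 ≈ 1.59.

1.59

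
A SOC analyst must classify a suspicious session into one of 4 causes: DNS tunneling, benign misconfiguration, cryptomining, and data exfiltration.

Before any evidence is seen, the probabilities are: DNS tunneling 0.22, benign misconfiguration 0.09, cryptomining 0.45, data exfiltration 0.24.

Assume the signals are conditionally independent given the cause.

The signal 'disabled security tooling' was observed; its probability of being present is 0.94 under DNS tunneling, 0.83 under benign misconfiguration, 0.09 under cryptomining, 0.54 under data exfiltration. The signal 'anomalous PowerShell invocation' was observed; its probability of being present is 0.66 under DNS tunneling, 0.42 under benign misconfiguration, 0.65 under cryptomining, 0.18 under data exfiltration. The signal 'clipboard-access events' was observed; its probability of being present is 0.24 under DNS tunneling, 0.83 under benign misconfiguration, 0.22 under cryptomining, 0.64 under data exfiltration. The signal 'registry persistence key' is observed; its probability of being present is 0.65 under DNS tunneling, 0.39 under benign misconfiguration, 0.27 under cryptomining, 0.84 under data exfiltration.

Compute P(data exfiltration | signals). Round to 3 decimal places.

0.275

By Bayes' rule with conditional independence, the unnormalized weight for each hypothesis is prior × ∏ likelihoods:
  DNS tunneling: 0.22 × 0.94 × 0.66 × 0.24 × 0.65 = 0.021292
  benign misconfiguration: 0.09 × 0.83 × 0.42 × 0.83 × 0.39 = 0.010156
  cryptomining: 0.45 × 0.09 × 0.65 × 0.22 × 0.27 = 0.0015637
  data exfiltration: 0.24 × 0.54 × 0.18 × 0.64 × 0.84 = 0.012541
The unnormalized weights sum to 0.045553.
P(data exfiltration | evidence) = 0.012541 / 0.045553 ≈ 0.275.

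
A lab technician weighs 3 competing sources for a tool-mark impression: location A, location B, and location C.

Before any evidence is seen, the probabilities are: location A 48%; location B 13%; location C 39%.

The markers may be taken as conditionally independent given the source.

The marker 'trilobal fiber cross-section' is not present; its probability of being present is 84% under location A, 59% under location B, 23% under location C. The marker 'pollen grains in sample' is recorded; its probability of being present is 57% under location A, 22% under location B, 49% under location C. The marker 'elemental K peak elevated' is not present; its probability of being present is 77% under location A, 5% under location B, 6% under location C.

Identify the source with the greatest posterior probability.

location C

Multiply each prior by the joint likelihood of the marker pattern (using 1 − P(present | H) for each absent marker):
  location A: 0.48 × (1 − 0.84) × 0.57 × (1 − 0.77) = 0.010068
  location B: 0.13 × (1 − 0.59) × 0.22 × (1 − 0.05) = 0.01114
  location C: 0.39 × (1 − 0.23) × 0.49 × (1 − 0.06) = 0.13832
Marginal likelihood of the evidence = 0.15953.
P(location A | evidence) ≈ 0.010068 / 0.15953 ≈ 0.063
P(location B | evidence) ≈ 0.01114 / 0.15953 ≈ 0.070
P(location C | evidence) ≈ 0.13832 / 0.15953 ≈ 0.867
The largest is 0.867, so location C is most probable.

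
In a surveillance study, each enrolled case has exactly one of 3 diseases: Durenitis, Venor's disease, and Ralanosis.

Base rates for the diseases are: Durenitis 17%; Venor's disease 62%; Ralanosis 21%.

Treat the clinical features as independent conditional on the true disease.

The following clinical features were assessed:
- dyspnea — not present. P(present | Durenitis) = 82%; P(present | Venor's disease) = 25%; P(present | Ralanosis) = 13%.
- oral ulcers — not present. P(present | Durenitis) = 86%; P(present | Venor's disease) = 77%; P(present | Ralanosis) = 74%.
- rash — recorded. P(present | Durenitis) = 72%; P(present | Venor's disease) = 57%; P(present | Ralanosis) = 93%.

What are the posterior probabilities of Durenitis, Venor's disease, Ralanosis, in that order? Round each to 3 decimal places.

Multiply each prior by the joint likelihood of the clinical feature pattern (using 1 − P(present | H) for each absent clinical feature):
  Durenitis: 0.17 × (1 − 0.82) × (1 − 0.86) × 0.72 = 0.0030845
  Venor's disease: 0.62 × (1 − 0.25) × (1 − 0.77) × 0.57 = 0.060961
  Ralanosis: 0.21 × (1 − 0.13) × (1 − 0.74) × 0.93 = 0.044177
The unnormalized weights sum to 0.10822.
P(Durenitis | evidence) = 0.0030845 / 0.10822 ≈ 0.029
P(Venor's disease | evidence) = 0.060961 / 0.10822 ≈ 0.563
P(Ralanosis | evidence) = 0.044177 / 0.10822 ≈ 0.408

0.029, 0.563, 0.408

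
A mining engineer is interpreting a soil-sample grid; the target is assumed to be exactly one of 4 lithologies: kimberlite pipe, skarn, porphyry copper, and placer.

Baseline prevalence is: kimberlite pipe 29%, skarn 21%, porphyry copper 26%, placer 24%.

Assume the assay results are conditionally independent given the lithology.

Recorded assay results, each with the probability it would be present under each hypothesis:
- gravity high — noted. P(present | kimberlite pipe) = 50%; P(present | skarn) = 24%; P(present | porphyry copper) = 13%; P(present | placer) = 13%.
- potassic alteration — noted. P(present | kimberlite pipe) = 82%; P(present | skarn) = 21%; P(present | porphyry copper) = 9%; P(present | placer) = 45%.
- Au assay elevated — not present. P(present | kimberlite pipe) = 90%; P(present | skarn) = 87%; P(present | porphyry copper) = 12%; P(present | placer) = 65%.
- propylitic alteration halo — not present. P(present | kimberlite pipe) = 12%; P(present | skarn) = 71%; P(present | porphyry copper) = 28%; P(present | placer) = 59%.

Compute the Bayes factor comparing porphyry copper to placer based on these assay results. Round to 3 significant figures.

Take the product of per-assay result likelihoods under each hypothesis (using 1 − P(present | H) for each absent assay result), then divide.
  porphyry copper: 0.13 × 0.09 × (1 − 0.12) × (1 − 0.28) = 0.0074131
  placer: 0.13 × 0.45 × (1 − 0.65) × (1 − 0.59) = 0.0083948
Bayes factor = 0.0074131 / 0.0083948 ≈ 0.883

0.883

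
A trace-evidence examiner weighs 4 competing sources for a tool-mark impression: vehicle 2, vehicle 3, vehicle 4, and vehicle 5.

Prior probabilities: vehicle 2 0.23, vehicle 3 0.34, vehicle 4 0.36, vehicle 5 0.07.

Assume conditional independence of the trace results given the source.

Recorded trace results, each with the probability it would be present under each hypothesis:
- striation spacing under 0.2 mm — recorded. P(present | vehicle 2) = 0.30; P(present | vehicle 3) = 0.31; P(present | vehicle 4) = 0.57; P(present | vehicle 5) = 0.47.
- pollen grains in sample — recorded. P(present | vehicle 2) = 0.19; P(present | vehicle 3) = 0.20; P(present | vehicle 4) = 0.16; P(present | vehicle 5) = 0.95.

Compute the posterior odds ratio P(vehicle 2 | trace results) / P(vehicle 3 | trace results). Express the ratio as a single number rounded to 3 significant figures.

0.622

Posterior odds equal prior odds times the likelihood ratio; only the two competing hypotheses matter.
  vehicle 2: 0.23 × 0.30 × 0.19 = 0.01311
  vehicle 3: 0.34 × 0.31 × 0.20 = 0.02108
Posterior odds = 0.01311 / 0.02108 ≈ 0.622.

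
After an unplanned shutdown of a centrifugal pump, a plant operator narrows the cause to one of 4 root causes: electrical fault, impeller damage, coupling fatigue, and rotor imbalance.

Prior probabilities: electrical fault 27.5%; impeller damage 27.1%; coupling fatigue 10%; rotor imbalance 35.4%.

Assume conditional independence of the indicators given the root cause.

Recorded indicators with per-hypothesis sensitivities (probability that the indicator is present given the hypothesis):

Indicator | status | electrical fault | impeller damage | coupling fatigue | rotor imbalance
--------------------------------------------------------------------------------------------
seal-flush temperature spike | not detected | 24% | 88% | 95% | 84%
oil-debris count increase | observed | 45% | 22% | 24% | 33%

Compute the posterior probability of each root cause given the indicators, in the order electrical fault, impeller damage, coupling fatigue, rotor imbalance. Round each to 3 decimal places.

0.777, 0.059, 0.010, 0.154

Multiply each prior by the joint likelihood of the indicator pattern (using 1 − P(present | H) for each absent indicator):
  electrical fault: 0.275 × (1 − 0.24) × 0.45 = 0.09405
  impeller damage: 0.271 × (1 − 0.88) × 0.22 = 0.0071544
  coupling fatigue: 0.100 × (1 − 0.95) × 0.24 = 0.0012
  rotor imbalance: 0.354 × (1 − 0.84) × 0.33 = 0.018691
The unnormalized weights sum to 0.1211.
P(electrical fault | evidence) = 0.09405 / 0.1211 ≈ 0.777
P(impeller damage | evidence) = 0.0071544 / 0.1211 ≈ 0.059
P(coupling fatigue | evidence) = 0.0012 / 0.1211 ≈ 0.010
P(rotor imbalance | evidence) = 0.018691 / 0.1211 ≈ 0.154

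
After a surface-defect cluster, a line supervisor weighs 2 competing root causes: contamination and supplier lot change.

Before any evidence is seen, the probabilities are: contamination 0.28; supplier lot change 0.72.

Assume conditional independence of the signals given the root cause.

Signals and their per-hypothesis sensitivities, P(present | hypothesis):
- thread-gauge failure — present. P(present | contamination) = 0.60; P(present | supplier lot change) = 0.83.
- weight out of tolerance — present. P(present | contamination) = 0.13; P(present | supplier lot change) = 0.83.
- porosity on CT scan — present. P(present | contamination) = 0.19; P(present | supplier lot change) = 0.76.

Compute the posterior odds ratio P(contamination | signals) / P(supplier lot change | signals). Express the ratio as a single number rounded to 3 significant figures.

0.0110

Unnormalized posterior weight (prior times the signal likelihoods) for each of the two hypotheses:
  contamination: 0.28 × 0.60 × 0.13 × 0.19 = 0.0041496
  supplier lot change: 0.72 × 0.83 × 0.83 × 0.76 = 0.37697
Posterior odds = 0.0041496 / 0.37697 ≈ 0.0110.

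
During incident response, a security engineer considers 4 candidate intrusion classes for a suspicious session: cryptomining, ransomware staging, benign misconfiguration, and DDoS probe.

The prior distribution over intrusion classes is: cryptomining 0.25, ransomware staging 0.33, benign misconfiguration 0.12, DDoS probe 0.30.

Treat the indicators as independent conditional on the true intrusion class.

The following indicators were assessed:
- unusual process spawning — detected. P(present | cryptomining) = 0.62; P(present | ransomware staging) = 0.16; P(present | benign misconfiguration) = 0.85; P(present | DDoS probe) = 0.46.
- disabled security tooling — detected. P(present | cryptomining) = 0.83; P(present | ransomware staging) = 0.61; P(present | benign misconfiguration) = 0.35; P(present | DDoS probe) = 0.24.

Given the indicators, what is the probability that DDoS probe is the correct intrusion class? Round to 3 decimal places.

For each hypothesis, the unnormalized posterior weight is prior × product of the indicator likelihoods:
  cryptomining: 0.25 × 0.62 × 0.83 = 0.12865
  ransomware staging: 0.33 × 0.16 × 0.61 = 0.032208
  benign misconfiguration: 0.12 × 0.85 × 0.35 = 0.0357
  DDoS probe: 0.30 × 0.46 × 0.24 = 0.03312
Marginal likelihood of the evidence = 0.22968.
P(DDoS probe | evidence) = 0.03312 / 0.22968 ≈ 0.144.

0.144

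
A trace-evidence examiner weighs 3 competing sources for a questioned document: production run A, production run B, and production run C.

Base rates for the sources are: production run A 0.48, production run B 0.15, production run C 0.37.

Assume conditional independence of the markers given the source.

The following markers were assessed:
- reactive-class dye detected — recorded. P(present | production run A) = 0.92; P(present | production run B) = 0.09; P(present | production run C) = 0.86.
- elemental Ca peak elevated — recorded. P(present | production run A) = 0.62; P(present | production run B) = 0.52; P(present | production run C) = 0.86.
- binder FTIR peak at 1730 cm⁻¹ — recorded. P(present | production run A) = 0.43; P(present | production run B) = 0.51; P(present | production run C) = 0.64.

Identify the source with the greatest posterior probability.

production run C

Multiply each prior by the joint likelihood of the marker pattern:
  production run A: 0.48 × 0.92 × 0.62 × 0.43 = 0.11773
  production run B: 0.15 × 0.09 × 0.52 × 0.51 = 0.0035802
  production run C: 0.37 × 0.86 × 0.86 × 0.64 = 0.17514
Marginal likelihood of the evidence = 0.29645.
P(production run A | evidence) ≈ 0.11773 / 0.29645 ≈ 0.397
P(production run B | evidence) ≈ 0.0035802 / 0.29645 ≈ 0.012
P(production run C | evidence) ≈ 0.17514 / 0.29645 ≈ 0.591
The largest is 0.591, so production run C is most probable.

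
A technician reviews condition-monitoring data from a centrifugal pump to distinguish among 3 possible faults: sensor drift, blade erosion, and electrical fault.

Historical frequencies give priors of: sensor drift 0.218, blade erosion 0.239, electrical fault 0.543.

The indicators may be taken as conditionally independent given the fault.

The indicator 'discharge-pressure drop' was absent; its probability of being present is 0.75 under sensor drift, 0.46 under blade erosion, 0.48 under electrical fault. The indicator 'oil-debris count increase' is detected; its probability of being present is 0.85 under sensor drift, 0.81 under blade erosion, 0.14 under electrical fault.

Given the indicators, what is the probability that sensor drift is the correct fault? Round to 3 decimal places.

For each hypothesis, the unnormalized posterior weight is prior × product of the indicator likelihoods (using 1 − P(present | H) for each absent indicator):
  sensor drift: 0.218 × (1 − 0.75) × 0.85 = 0.046325
  blade erosion: 0.239 × (1 − 0.46) × 0.81 = 0.10454
  electrical fault: 0.543 × (1 − 0.48) × 0.14 = 0.03953
Marginal likelihood of the evidence = 0.19039.
P(sensor drift | evidence) = 0.046325 / 0.19039 ≈ 0.243.

0.243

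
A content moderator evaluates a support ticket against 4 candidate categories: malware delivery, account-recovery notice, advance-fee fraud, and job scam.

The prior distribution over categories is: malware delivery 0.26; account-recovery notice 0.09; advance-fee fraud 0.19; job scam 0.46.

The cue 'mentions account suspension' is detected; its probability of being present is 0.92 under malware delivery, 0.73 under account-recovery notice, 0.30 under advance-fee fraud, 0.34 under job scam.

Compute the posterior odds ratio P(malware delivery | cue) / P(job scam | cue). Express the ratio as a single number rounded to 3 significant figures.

Posterior odds equal prior odds times the likelihood ratio; only the two competing hypotheses matter.
  malware delivery: 0.26 × 0.92 = 0.2392
  job scam: 0.46 × 0.34 = 0.1564
Posterior odds = 0.2392 / 0.1564 ≈ 1.53.

1.53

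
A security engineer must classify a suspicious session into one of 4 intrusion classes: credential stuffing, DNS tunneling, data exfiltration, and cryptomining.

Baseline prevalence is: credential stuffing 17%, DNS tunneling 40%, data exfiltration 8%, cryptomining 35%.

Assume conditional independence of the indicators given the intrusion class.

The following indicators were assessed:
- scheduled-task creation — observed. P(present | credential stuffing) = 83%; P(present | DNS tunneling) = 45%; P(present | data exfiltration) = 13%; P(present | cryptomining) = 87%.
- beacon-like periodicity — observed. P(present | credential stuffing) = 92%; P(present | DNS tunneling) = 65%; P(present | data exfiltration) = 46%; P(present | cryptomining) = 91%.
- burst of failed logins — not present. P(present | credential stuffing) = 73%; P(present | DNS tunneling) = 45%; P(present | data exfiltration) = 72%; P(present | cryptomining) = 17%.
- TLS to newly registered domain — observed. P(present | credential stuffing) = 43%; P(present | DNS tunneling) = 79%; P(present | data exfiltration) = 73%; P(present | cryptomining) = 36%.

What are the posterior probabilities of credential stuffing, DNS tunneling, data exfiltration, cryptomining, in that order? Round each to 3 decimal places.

For each hypothesis, the unnormalized posterior weight is prior × product of the indicator likelihoods (using 1 − P(present | H) for each absent indicator):
  credential stuffing: 0.17 × 0.83 × 0.92 × (1 − 0.73) × 0.43 = 0.015071
  DNS tunneling: 0.40 × 0.45 × 0.65 × (1 − 0.45) × 0.79 = 0.050837
  data exfiltration: 0.08 × 0.13 × 0.46 × (1 − 0.72) × 0.73 = 0.00097785
  cryptomining: 0.35 × 0.87 × 0.91 × (1 − 0.17) × 0.36 = 0.082796
Normalizing constant Z = 0.015071 + 0.050837 + 0.00097785 + 0.082796 = 0.14968.
P(credential stuffing | evidence) = 0.015071 / 0.14968 ≈ 0.101
P(DNS tunneling | evidence) = 0.050837 / 0.14968 ≈ 0.340
P(data exfiltration | evidence) = 0.00097785 / 0.14968 ≈ 0.007
P(cryptomining | evidence) = 0.082796 / 0.14968 ≈ 0.553

0.101, 0.340, 0.007, 0.553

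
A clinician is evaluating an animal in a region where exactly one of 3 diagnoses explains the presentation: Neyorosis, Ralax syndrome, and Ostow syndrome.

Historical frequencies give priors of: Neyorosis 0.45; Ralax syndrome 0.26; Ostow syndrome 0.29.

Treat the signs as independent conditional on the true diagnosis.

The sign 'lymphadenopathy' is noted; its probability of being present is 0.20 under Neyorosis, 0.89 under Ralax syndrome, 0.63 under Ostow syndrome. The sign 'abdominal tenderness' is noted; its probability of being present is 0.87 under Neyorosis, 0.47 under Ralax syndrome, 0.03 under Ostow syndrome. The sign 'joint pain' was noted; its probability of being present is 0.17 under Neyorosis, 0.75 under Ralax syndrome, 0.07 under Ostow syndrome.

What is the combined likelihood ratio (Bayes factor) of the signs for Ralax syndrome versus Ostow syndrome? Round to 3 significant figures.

The Bayes factor is the ratio of the joint likelihoods of the sign pattern under the two hypotheses.
  Ralax syndrome: 0.89 × 0.47 × 0.75 = 0.31373
  Ostow syndrome: 0.63 × 0.03 × 0.07 = 0.001323
Bayes factor = 0.31373 / 0.001323 ≈ 237

237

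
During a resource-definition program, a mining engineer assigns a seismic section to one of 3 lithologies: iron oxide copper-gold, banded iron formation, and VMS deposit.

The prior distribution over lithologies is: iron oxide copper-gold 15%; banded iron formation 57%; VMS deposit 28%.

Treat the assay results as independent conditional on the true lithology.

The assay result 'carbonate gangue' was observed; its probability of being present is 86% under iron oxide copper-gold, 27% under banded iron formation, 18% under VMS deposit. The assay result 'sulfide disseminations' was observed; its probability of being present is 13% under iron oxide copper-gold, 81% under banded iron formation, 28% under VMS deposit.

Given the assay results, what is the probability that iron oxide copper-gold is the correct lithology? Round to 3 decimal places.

0.108

By Bayes' rule with conditional independence, the unnormalized weight for each hypothesis is prior × ∏ likelihoods:
  iron oxide copper-gold: 0.15 × 0.86 × 0.13 = 0.01677
  banded iron formation: 0.57 × 0.27 × 0.81 = 0.12466
  VMS deposit: 0.28 × 0.18 × 0.28 = 0.014112
The unnormalized weights sum to 0.15554.
P(iron oxide copper-gold | evidence) = 0.01677 / 0.15554 ≈ 0.108.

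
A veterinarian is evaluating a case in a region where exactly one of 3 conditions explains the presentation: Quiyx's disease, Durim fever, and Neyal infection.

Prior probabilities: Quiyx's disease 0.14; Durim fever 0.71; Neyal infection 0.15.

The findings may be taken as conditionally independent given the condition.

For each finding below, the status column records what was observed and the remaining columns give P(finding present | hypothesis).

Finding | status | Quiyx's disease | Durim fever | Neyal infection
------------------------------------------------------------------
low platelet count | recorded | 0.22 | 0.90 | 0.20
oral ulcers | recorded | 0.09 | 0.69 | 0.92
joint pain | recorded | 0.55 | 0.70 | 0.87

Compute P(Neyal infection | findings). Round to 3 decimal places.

Multiply each prior by the joint likelihood of the evidence pattern:
  Quiyx's disease: 0.14 × 0.22 × 0.09 × 0.55 = 0.0015246
  Durim fever: 0.71 × 0.90 × 0.69 × 0.70 = 0.30864
  Neyal infection: 0.15 × 0.20 × 0.92 × 0.87 = 0.024012
The unnormalized weights sum to 0.33417.
P(Neyal infection | evidence) = 0.024012 / 0.33417 ≈ 0.072.

0.072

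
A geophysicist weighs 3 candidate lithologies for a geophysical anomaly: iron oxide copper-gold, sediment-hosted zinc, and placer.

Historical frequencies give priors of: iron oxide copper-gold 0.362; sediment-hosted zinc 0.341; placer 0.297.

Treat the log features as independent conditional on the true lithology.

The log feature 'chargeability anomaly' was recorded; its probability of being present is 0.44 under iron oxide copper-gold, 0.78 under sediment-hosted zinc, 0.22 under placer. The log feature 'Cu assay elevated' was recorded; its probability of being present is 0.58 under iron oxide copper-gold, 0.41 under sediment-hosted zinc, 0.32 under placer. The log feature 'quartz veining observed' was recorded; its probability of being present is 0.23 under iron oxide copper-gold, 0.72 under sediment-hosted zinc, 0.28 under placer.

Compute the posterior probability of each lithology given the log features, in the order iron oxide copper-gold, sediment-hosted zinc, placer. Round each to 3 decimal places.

0.201, 0.743, 0.055

By Bayes' rule with conditional independence, the unnormalized weight for each hypothesis is prior × ∏ likelihoods:
  iron oxide copper-gold: 0.362 × 0.44 × 0.58 × 0.23 = 0.021248
  sediment-hosted zinc: 0.341 × 0.78 × 0.41 × 0.72 = 0.078517
  placer: 0.297 × 0.22 × 0.32 × 0.28 = 0.0058545
Normalizing constant Z = 0.021248 + 0.078517 + 0.0058545 = 0.10562.
P(iron oxide copper-gold | evidence) = 0.021248 / 0.10562 ≈ 0.201
P(sediment-hosted zinc | evidence) = 0.078517 / 0.10562 ≈ 0.743
P(placer | evidence) = 0.0058545 / 0.10562 ≈ 0.055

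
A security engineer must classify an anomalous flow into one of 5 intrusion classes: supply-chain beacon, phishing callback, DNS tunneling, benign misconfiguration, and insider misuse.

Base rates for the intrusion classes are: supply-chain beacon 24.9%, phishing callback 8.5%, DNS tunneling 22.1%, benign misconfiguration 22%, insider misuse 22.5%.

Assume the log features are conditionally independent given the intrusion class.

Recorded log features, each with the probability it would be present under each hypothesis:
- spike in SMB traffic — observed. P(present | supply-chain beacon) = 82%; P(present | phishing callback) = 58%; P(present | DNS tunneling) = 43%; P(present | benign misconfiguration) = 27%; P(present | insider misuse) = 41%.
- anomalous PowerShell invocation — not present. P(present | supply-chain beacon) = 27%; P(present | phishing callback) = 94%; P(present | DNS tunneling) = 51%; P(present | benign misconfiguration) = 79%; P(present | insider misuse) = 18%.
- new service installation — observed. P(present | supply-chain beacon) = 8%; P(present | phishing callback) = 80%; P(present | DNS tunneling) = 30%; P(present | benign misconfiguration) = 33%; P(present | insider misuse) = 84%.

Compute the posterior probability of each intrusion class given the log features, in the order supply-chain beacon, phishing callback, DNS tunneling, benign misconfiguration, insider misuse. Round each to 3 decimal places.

0.124, 0.025, 0.146, 0.043, 0.662

For each hypothesis, the unnormalized posterior weight is prior × product of the log feature likelihoods (using 1 − P(present | H) for each absent log feature):
  supply-chain beacon: 0.249 × 0.82 × (1 − 0.27) × 0.08 = 0.011924
  phishing callback: 0.085 × 0.58 × (1 − 0.94) × 0.80 = 0.0023664
  DNS tunneling: 0.221 × 0.43 × (1 − 0.51) × 0.30 = 0.013969
  benign misconfiguration: 0.220 × 0.27 × (1 − 0.79) × 0.33 = 0.0041164
  insider misuse: 0.225 × 0.41 × (1 − 0.18) × 0.84 = 0.063542
Marginal likelihood of the evidence = 0.095918.
P(supply-chain beacon | evidence) = 0.011924 / 0.095918 ≈ 0.124
P(phishing callback | evidence) = 0.0023664 / 0.095918 ≈ 0.025
P(DNS tunneling | evidence) = 0.013969 / 0.095918 ≈ 0.146
P(benign misconfiguration | evidence) = 0.0041164 / 0.095918 ≈ 0.043
P(insider misuse | evidence) = 0.063542 / 0.095918 ≈ 0.662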